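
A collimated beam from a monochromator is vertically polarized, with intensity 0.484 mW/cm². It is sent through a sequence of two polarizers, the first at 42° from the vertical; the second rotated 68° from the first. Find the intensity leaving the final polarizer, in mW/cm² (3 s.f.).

By Malus's law, I₁ = 0.484 mW/cm² · cos²(42°) = 0.2673 mW/cm².
I₂ = I₁ · cos²(68°) = 0.2673 · 0.1403 = 0.03751 mW/cm².

I ≈ 0.0375 mW/cm²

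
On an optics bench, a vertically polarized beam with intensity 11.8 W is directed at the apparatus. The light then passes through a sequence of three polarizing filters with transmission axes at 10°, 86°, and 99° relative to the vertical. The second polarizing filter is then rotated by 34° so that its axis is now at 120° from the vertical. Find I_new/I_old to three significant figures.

I_new/I_old ≈ 1.83

Before rotation:
By Malus's law, I₁ = I₀ cos²(10° − 0°) = I₀ cos²(10°) = 0.9698 I₀.
I₂ = I₁ cos²(86° − 10°) = 0.9698 I₀ · cos²(76°) = 0.05676 I₀.
I₃ = I₂ cos²(99° − 86°) = 0.05676 I₀ · cos²(13°) = 0.05389 I₀.
After rotation:
I₁ = I₀ cos²(10° − 0°) = I₀ cos²(10°) = 0.9698 I₀.
Angle between axes 1 and 2: 70°. I₂ = 0.9698 I₀ · cos²(70°) = 0.1135 I₀.
I₃ = I₂ cos²(99° − 120°) = 0.1135 I₀ · cos²(21°) = 0.09888 I₀.
Ratio = 0.09888 / 0.05389 = 1.835.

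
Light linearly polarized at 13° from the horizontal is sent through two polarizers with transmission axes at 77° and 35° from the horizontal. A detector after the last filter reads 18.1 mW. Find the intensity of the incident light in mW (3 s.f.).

I₁ = I₀ cos²(77° − 13°) = I₀ cos²(64°) = 0.1922 I₀.
I₂ = I₁ cos²(35° − 77°) = 0.1922 I₀ · cos²(42°) = 0.1061 I₀.
So 18.1 mW = 0.1061 I₀, giving I₀ = 18.1/0.1061 = 170.5 mW.

I₀ ≈ 171 mW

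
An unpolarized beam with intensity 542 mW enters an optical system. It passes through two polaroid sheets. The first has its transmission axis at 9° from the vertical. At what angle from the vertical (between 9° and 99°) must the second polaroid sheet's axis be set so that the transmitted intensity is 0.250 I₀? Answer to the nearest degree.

θ ≈ 54°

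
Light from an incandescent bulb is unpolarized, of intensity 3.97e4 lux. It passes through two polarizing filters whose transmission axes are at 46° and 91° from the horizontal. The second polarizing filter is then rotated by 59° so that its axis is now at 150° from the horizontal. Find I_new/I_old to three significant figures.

Before rotation:
Unpolarized light through the first polarizer → I₁ = ½ I₀, now polarized at 46°.
I₂ = I₁ cos²(91° − 46°) = 0.5 I₀ · cos²(45°) = 0.25 I₀.
After rotation:
Unpolarized light through the first polarizer → I₁ = ½ I₀, now polarized at 46°.
Angle between axes 1 and 2: 76°. I₂ = 0.5 I₀ · cos²(76°) = 0.02926 I₀.
Ratio = 0.02926 / 0.25 = 0.1171.

I_new/I_old ≈ 0.117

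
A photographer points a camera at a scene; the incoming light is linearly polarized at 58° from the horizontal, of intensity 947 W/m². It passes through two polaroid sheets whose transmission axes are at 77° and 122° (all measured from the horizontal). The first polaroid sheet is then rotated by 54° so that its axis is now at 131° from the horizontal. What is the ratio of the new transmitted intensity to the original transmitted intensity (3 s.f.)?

I_new/I_old ≈ 0.187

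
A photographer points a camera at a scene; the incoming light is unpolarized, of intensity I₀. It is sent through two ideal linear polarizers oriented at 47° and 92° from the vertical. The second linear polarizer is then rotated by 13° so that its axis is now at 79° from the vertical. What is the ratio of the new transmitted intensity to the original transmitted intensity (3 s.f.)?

I_new/I_old ≈ 1.44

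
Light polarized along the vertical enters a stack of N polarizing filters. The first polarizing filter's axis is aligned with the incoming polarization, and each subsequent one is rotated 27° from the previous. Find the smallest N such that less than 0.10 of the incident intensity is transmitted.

N = 11

First polarizer is aligned with the polarization: full transmission.
Each further stage multiplies by cos²(27°) = 0.7939.
After N polarizers: T = 0.7939^(N−1). Require T < 0.10 ⇒ N−1 > ln(0.10)/ln(0.7939) = 9.98, so N−1 ≥ 10 and N = 11.
Check: N=11 gives T = 0.09945 < 0.10; N=10 gives T = 0.1253.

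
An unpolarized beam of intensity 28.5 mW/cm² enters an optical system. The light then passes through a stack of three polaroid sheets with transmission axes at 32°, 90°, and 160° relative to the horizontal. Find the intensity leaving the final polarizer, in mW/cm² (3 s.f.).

Unpolarized light through the first polarizer → I₁ = 28.5 mW/cm²/2 = 14.25 mW/cm², polarized at 32°.
I₂ = I₁ · cos²(58°) = 14.25 · 0.2808 = 4.002 mW/cm².
I₃ = I₂ · cos²(70°) = 4.002 · 0.117 = 0.4681 mW/cm².

I ≈ 0.468 mW/cm²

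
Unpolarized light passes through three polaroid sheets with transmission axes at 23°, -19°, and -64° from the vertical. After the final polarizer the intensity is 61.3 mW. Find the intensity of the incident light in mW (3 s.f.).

I₀ ≈ 444 mW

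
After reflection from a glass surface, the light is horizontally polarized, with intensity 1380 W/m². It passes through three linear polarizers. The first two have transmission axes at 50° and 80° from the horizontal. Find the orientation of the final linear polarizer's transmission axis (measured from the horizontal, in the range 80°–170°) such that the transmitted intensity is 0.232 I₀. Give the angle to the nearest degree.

By Malus's law, I₁ = I₀ cos²(50° − 0°) = I₀ cos²(50°) = 0.4132 I₀.
I₂ = I₁ cos²(80° − 50°) = 0.4132 I₀ · cos²(30°) = 0.3099 I₀.
Need I₃/I₀ = 0.232, so cos²(θ − 80°) = 0.232 / 0.3099 = 0.7487.
θ − 80° = arccos(√0.7487) = 30.1°, giving θ ≈ 80 + 30.1 = 110.1°.

θ ≈ 110°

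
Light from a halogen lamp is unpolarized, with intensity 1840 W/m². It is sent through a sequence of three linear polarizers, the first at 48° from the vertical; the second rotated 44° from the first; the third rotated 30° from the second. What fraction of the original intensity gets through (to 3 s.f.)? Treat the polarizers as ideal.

Unpolarized light through the first polarizer → I₁ = 1840 W/m²/2 = 920 W/m², polarized at 48°.
I₂ = I₁ · cos²(44°) = 920 · 0.5174 = 476.1 W/m².
I₃ = I₂ · cos²(30°) = 476.1 · 0.75 = 357 W/m².
Transmitted fraction = 0.194.

I/I₀ ≈ 0.194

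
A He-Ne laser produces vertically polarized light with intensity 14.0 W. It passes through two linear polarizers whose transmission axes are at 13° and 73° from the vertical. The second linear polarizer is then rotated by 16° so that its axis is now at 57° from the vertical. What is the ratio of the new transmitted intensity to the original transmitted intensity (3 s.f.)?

I_new/I_old ≈ 2.07

Before rotation:
I₁ = I₀ cos²(13° − 0°) = I₀ cos²(13°) = 0.9494 I₀.
I₂ = I₁ cos²(73° − 13°) = 0.9494 I₀ · cos²(60°) = 0.2373 I₀.
After rotation:
I₁ = I₀ cos²(13° − 0°) = I₀ cos²(13°) = 0.9494 I₀.
I₂ = I₁ cos²(57° − 13°) = 0.9494 I₀ · cos²(44°) = 0.4913 I₀.
Ratio = 0.4913 / 0.2373 = 2.07.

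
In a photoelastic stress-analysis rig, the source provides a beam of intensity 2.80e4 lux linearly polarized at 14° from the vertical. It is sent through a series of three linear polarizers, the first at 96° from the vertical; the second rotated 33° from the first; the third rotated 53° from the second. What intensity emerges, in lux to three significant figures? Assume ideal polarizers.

By Malus's law, I₁ = 2.80e4 lux · cos²(82°) = 542.3 lux.
I₂ = I₁ · cos²(33°) = 542.3 · 0.7034 = 381.5 lux.
I₃ = I₂ · cos²(53°) = 381.5 · 0.3622 = 138.2 lux.

I ≈ 138 lux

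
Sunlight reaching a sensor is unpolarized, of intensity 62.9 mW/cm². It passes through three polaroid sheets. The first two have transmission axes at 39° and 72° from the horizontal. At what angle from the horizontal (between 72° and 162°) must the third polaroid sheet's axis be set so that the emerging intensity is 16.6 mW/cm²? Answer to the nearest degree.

θ ≈ 102°

Unpolarized light through the first polarizer → I₁ = ½ I₀, now polarized at 39°.
I₂ = I₁ cos²(72° − 39°) = 0.5 I₀ · cos²(33°) = 0.3517 I₀.
Target fraction: 16.6 / 62.9 mW/cm² = 0.2639 of I₀.
Need I₃/I₀ = 0.2639, so cos²(θ − 72°) = 0.2639 / 0.3517 = 0.7504.
θ − 72° = arccos(√0.7504) = 30.0°, giving θ ≈ 72 + 30.0 = 102.0°.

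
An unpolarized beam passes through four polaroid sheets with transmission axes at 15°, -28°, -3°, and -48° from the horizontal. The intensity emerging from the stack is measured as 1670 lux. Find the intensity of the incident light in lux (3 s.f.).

I₀ ≈ 1.52e4 lux

Unpolarized light through the first polarizer → I₁ = ½ I₀, now polarized at 15°.
I₂ = I₁ cos²(-28° − 15°) = 0.5 I₀ · cos²(43°) = 0.2674 I₀.
I₃ = I₂ cos²(-3° + 28°) = 0.2674 I₀ · cos²(25°) = 0.2197 I₀.
I₄ = I₃ cos²(-48° + 3°) = 0.2197 I₀ · cos²(45°) = 0.1098 I₀.
So 1670 lux = 0.1098 I₀, giving I₀ = 1670/0.1098 = 1.52e+04 lux.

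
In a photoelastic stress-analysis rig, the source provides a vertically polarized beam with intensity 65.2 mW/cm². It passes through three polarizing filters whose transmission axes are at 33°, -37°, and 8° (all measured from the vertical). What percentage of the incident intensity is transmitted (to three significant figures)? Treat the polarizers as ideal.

≈ 4.11%

By Malus's law, I₁ = 65.2 mW/cm² · cos²(33°) = 45.86 mW/cm².
I₂ = I₁ · cos²(70°) = 45.86 · 0.117 = 5.365 mW/cm².
I₃ = I₂ · cos²(45°) = 5.365 · 0.5 = 2.682 mW/cm².
That is 4.114% of the incident intensity.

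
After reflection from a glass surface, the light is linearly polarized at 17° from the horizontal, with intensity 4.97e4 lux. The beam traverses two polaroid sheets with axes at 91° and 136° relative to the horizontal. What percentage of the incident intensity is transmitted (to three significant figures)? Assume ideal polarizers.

By Malus's law, I₁ = 4.97e4 lux · cos²(74°) = 3776 lux.
I₂ = I₁ · cos²(45°) = 3776 · 0.5 = 1888 lux.
That is 3.799% of the incident intensity.

≈ 3.80%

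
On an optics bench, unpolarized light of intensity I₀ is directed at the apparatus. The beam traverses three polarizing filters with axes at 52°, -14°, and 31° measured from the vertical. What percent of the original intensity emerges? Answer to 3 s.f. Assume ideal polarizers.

≈ 4.14%

Unpolarized light through the first polarizer → I₁ = ½ I₀, now polarized at 52°.
I₂ = I₁ cos²(-14° − 52°) = 0.5 I₀ · cos²(66°) = 0.08272 I₀.
I₃ = I₂ cos²(31° + 14°) = 0.08272 I₀ · cos²(45°) = 0.04136 I₀.
That is 4.136% of the incident intensity.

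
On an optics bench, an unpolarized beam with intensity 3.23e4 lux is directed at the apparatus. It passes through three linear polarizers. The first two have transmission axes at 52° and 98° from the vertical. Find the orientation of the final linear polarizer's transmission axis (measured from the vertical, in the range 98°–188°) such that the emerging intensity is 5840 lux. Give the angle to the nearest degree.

Unpolarized light through the first polarizer → I₁ = ½ I₀, now polarized at 52°.
I₂ = I₁ cos²(98° − 52°) = 0.5 I₀ · cos²(46°) = 0.2413 I₀.
Target fraction: 5840 / 3.23e4 lux = 0.1808 of I₀.
Need I₃/I₀ = 0.1808, so cos²(θ − 98°) = 0.1808 / 0.2413 = 0.7494.
θ − 98° = arccos(√0.7494) = 30.0°, giving θ ≈ 98 + 30.0 = 128.0°.

θ ≈ 128°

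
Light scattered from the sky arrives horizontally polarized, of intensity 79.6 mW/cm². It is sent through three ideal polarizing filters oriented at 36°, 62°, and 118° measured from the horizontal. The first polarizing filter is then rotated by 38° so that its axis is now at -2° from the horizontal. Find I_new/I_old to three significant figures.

Before rotation:
I₁ = I₀ cos²(36° − 0°) = I₀ cos²(36°) = 0.6545 I₀.
I₂ = I₁ cos²(62° − 36°) = 0.6545 I₀ · cos²(26°) = 0.5287 I₀.
I₃ = I₂ cos²(118° − 62°) = 0.5287 I₀ · cos²(56°) = 0.1653 I₀.
After rotation:
I₁ = I₀ cos²(-2° − 0°) = I₀ cos²(2°) = 0.9988 I₀.
I₂ = I₁ cos²(62° + 2°) = 0.9988 I₀ · cos²(64°) = 0.1919 I₀.
I₃ = I₂ cos²(118° − 62°) = 0.1919 I₀ · cos²(56°) = 0.06002 I₀.
Ratio = 0.06002 / 0.1653 = 0.363.

I_new/I_old ≈ 0.363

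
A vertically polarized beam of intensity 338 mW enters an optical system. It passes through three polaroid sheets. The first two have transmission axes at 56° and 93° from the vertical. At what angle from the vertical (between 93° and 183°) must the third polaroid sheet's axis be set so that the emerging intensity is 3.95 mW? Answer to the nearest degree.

θ ≈ 169°

By Malus's law, I₁ = I₀ cos²(56° − 0°) = I₀ cos²(56°) = 0.3127 I₀.
I₂ = I₁ cos²(93° − 56°) = 0.3127 I₀ · cos²(37°) = 0.1994 I₀.
Target fraction: 3.95 / 338 mW = 0.01169 of I₀.
Need I₃/I₀ = 0.01169, so cos²(θ − 93°) = 0.01169 / 0.1994 = 0.05859.
θ − 93° = arccos(√0.05859) = 76.0°, giving θ ≈ 93 + 76.0 = 169.0°.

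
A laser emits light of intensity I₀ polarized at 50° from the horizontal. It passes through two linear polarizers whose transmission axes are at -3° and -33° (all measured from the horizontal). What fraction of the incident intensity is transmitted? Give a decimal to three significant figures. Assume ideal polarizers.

≈ 0.272 I₀

By Malus's law, I₁ = I₀ cos²(-3° − 50°) = I₀ cos²(53°) = 0.3622 I₀.
I₂ = I₁ cos²(-33° + 3°) = 0.3622 I₀ · cos²(30°) = 0.2716 I₀.
Transmitted fraction = 0.2716.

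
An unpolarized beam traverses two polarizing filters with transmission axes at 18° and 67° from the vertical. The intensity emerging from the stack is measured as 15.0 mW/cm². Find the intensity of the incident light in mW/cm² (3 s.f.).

I₀ ≈ 69.7 mW/cm²

Unpolarized light through the first polarizer → I₁ = ½ I₀, now polarized at 18°.
I₂ = I₁ cos²(67° − 18°) = 0.5 I₀ · cos²(49°) = 0.2152 I₀.
So 15.0 mW/cm² = 0.2152 I₀, giving I₀ = 15.0/0.2152 = 69.7 mW/cm².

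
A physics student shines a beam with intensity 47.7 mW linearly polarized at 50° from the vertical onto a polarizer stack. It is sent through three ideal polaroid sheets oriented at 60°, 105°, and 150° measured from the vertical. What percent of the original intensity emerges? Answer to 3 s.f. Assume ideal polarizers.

≈ 24.2%

I₁ = 47.7 mW · cos²(10°) = 46.26 mW.
I₂ = I₁ · cos²(45°) = 46.26 · 0.5 = 23.13 mW.
I₃ = I₂ · cos²(45°) = 23.13 · 0.5 = 11.57 mW.
That is 24.25% of the incident intensity.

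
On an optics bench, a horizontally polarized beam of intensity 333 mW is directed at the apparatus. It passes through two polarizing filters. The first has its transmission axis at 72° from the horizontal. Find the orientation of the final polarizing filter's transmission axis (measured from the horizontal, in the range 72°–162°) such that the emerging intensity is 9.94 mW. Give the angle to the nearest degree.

By Malus's law, I₁ = I₀ cos²(72° − 0°) = I₀ cos²(72°) = 0.09549 I₀.
Target fraction: 9.94 / 333 mW = 0.02985 of I₀.
Need I₂/I₀ = 0.02985, so cos²(θ − 72°) = 0.02985 / 0.09549 = 0.3126.
θ − 72° = arccos(√0.3126) = 56.0°, giving θ ≈ 72 + 56.0 = 128.0°.

θ ≈ 128°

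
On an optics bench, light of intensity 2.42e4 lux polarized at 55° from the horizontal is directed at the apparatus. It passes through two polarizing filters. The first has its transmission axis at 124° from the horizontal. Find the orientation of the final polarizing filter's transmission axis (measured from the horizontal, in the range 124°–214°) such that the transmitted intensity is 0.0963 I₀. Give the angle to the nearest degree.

I₁ = I₀ cos²(124° − 55°) = I₀ cos²(69°) = 0.1284 I₀.
Need I₂/I₀ = 0.0963, so cos²(θ − 124°) = 0.0963 / 0.1284 = 0.7498.
θ − 124° = arccos(√0.7498) = 30.0°, giving θ ≈ 124 + 30.0 = 154.0°.

θ ≈ 154°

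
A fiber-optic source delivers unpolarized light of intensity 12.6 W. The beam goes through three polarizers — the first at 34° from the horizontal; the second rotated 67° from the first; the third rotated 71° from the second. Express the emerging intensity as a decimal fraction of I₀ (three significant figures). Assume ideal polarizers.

I/I₀ ≈ 0.00809

Unpolarized light through the first polarizer → I₁ = 12.6 W/2 = 6.3 W, polarized at 34°.
I₂ = I₁ · cos²(67°) = 6.3 · 0.1527 = 0.9618 W.
I₃ = I₂ · cos²(71°) = 0.9618 · 0.106 = 0.1019 W.
Transmitted fraction = 0.008091.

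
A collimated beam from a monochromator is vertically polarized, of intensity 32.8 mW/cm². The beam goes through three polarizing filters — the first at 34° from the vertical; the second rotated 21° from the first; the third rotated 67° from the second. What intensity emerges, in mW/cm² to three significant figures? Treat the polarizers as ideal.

I ≈ 3.00 mW/cm²

By Malus's law, I₁ = 32.8 mW/cm² · cos²(34°) = 22.54 mW/cm².
I₂ = I₁ · cos²(21°) = 22.54 · 0.8716 = 19.65 mW/cm².
I₃ = I₂ · cos²(67°) = 19.65 · 0.1527 = 3 mW/cm².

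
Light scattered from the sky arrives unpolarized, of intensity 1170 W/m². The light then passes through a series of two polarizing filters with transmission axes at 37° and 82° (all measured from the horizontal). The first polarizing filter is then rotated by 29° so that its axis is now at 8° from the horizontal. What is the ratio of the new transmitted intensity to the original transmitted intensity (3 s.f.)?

I_new/I_old ≈ 0.152

Before rotation:
Unpolarized light through the first polarizer → I₁ = ½ I₀, now polarized at 37°.
I₂ = I₁ cos²(82° − 37°) = 0.5 I₀ · cos²(45°) = 0.25 I₀.
After rotation:
Unpolarized light through the first polarizer → I₁ = ½ I₀, now polarized at 8°.
I₂ = I₁ cos²(82° − 8°) = 0.5 I₀ · cos²(74°) = 0.03799 I₀.
Ratio = 0.03799 / 0.25 = 0.152.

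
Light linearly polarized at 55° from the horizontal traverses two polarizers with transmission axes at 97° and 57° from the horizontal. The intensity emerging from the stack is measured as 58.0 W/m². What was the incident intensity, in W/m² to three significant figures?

I₀ ≈ 179 W/m²

I₁ = I₀ cos²(97° − 55°) = I₀ cos²(42°) = 0.5523 I₀.
I₂ = I₁ cos²(57° − 97°) = 0.5523 I₀ · cos²(40°) = 0.3241 I₀.
So 58.0 W/m² = 0.3241 I₀, giving I₀ = 58.0/0.3241 = 179 W/m².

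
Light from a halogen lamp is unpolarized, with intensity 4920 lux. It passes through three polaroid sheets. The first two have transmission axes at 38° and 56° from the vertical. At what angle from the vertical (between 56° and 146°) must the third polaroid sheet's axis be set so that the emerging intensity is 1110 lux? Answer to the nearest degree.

θ ≈ 101°

Unpolarized light through the first polarizer → I₁ = ½ I₀, now polarized at 38°.
I₂ = I₁ cos²(56° − 38°) = 0.5 I₀ · cos²(18°) = 0.4523 I₀.
Target fraction: 1110 / 4920 lux = 0.2256 of I₀.
Need I₃/I₀ = 0.2256, so cos²(θ − 56°) = 0.2256 / 0.4523 = 0.4989.
θ − 56° = arccos(√0.4989) = 45.1°, giving θ ≈ 56 + 45.1 = 101.1°.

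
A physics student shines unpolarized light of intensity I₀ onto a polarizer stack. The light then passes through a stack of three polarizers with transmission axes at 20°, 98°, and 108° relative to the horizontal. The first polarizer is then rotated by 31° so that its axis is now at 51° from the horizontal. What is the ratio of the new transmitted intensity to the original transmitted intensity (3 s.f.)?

Before rotation:
Unpolarized light through the first polarizer → I₁ = ½ I₀, now polarized at 20°.
I₂ = I₁ cos²(98° − 20°) = 0.5 I₀ · cos²(78°) = 0.02161 I₀.
I₃ = I₂ cos²(108° − 98°) = 0.02161 I₀ · cos²(10°) = 0.02096 I₀.
After rotation:
Unpolarized light through the first polarizer → I₁ = ½ I₀, now polarized at 51°.
I₂ = I₁ cos²(98° − 51°) = 0.5 I₀ · cos²(47°) = 0.2326 I₀.
I₃ = I₂ cos²(108° − 98°) = 0.2326 I₀ · cos²(10°) = 0.2255 I₀.
Ratio = 0.2255 / 0.02096 = 10.76.

I_new/I_old ≈ 10.8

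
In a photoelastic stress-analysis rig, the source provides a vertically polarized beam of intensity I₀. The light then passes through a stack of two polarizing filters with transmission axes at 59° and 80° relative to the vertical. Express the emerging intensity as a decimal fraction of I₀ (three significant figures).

≈ 0.231 I₀

I₁ = I₀ cos²(59° − 0°) = I₀ cos²(59°) = 0.2653 I₀.
I₂ = I₁ cos²(80° − 59°) = 0.2653 I₀ · cos²(21°) = 0.2312 I₀.
Transmitted fraction = 0.2312.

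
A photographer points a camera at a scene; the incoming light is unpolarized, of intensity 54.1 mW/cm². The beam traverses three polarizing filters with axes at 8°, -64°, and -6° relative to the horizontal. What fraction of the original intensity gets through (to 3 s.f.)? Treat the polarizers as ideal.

I/I₀ ≈ 0.0134

Unpolarized light through the first polarizer → I₁ = 54.1 mW/cm²/2 = 27.05 mW/cm², polarized at 8°.
I₂ = I₁ · cos²(72°) = 27.05 · 0.09549 = 2.583 mW/cm².
I₃ = I₂ · cos²(58°) = 2.583 · 0.2808 = 0.7254 mW/cm².
Transmitted fraction = 0.01341.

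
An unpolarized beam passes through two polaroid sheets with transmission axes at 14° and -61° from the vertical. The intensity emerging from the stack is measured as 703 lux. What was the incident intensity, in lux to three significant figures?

Unpolarized light through the first polarizer → I₁ = ½ I₀, now polarized at 14°.
I₂ = I₁ cos²(-61° − 14°) = 0.5 I₀ · cos²(75°) = 0.03349 I₀.
So 703 lux = 0.03349 I₀, giving I₀ = 703/0.03349 = 2.099e+04 lux.

I₀ ≈ 2.10e4 lux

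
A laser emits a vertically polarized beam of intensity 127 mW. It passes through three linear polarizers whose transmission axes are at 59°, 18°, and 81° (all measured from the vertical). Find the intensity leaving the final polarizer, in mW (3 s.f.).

I ≈ 3.95 mW

I₁ = 127 mW · cos²(59°) = 33.69 mW.
I₂ = I₁ · cos²(41°) = 33.69 · 0.5696 = 19.19 mW.
I₃ = I₂ · cos²(63°) = 19.19 · 0.2061 = 3.955 mW.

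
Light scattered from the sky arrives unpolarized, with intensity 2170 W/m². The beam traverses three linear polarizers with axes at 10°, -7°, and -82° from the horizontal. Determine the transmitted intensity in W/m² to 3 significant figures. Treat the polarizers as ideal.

I ≈ 66.5 W/m²

Unpolarized light through the first polarizer → I₁ = 2170 W/m²/2 = 1085 W/m², polarized at 10°.
I₂ = I₁ · cos²(17°) = 1085 · 0.9145 = 992.3 W/m².
I₃ = I₂ · cos²(75°) = 992.3 · 0.06699 = 66.47 W/m².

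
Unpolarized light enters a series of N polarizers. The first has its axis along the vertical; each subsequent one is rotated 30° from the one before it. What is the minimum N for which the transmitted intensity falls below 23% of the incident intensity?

N = 4

First polarizer halves the unpolarized light: factor 1/2.
Each further stage multiplies by cos²(30°) = 0.75.
After N polarizers: T = 0.5·0.75^(N−1). Require T < 0.23 ⇒ N−1 > ln(0.23/0.5)/ln(0.75) = 2.70, so N−1 ≥ 3 and N = 4.
Check: N=4 gives T = 0.2109 < 0.23; N=3 gives T = 0.2813.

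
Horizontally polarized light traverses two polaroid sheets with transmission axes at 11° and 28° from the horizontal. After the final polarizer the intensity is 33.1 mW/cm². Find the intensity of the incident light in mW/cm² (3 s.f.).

I₀ ≈ 37.6 mW/cm²

I₁ = I₀ cos²(11° − 0°) = I₀ cos²(11°) = 0.9636 I₀.
I₂ = I₁ cos²(28° − 11°) = 0.9636 I₀ · cos²(17°) = 0.8812 I₀.
So 33.1 mW/cm² = 0.8812 I₀, giving I₀ = 33.1/0.8812 = 37.56 mW/cm².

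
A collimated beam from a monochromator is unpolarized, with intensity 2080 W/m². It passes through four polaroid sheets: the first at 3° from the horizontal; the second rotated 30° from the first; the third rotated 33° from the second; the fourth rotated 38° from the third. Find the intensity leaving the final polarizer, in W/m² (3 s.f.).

I ≈ 341 W/m²

Unpolarized light through the first polarizer → I₁ = 2080 W/m²/2 = 1040 W/m², polarized at 3°.
I₂ = I₁ · cos²(30°) = 1040 · 0.75 = 780 W/m².
I₃ = I₂ · cos²(33°) = 780 · 0.7034 = 548.6 W/m².
I₄ = I₃ · cos²(38°) = 548.6 · 0.621 = 340.7 W/m².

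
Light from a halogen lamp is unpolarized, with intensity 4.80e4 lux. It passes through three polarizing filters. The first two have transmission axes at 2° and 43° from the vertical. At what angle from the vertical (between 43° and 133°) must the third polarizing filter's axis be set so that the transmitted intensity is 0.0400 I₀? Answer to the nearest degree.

θ ≈ 111°

Unpolarized light through the first polarizer → I₁ = ½ I₀, now polarized at 2°.
I₂ = I₁ cos²(43° − 2°) = 0.5 I₀ · cos²(41°) = 0.2848 I₀.
Need I₃/I₀ = 0.04, so cos²(θ − 43°) = 0.04 / 0.2848 = 0.1405.
θ − 43° = arccos(√0.1405) = 68.0°, giving θ ≈ 43 + 68.0 = 111.0°.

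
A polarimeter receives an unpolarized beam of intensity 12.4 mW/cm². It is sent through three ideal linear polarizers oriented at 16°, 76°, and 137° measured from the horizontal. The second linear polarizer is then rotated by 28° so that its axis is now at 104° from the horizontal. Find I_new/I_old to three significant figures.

Before rotation:
Unpolarized light through the first polarizer → I₁ = ½ I₀, now polarized at 16°.
I₂ = I₁ cos²(76° − 16°) = 0.5 I₀ · cos²(60°) = 0.125 I₀.
I₃ = I₂ cos²(137° − 76°) = 0.125 I₀ · cos²(61°) = 0.02938 I₀.
After rotation:
Unpolarized light through the first polarizer → I₁ = ½ I₀, now polarized at 16°.
I₂ = I₁ cos²(104° − 16°) = 0.5 I₀ · cos²(88°) = 0.000609 I₀.
I₃ = I₂ cos²(137° − 104°) = 0.000609 I₀ · cos²(33°) = 0.0004283 I₀.
Ratio = 0.0004283 / 0.02938 = 0.01458.

I_new/I_old ≈ 0.0146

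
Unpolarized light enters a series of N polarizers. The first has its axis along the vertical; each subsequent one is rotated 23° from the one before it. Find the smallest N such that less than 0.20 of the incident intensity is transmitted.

N = 7

First polarizer halves the unpolarized light: factor 1/2.
Each further stage multiplies by cos²(23°) = 0.8473.
After N polarizers: T = 0.5·0.8473^(N−1). Require T < 0.20 ⇒ N−1 > ln(0.20/0.5)/ln(0.8473) = 5.53, so N−1 ≥ 6 and N = 7.
Check: N=7 gives T = 0.185 < 0.20; N=6 gives T = 0.2184.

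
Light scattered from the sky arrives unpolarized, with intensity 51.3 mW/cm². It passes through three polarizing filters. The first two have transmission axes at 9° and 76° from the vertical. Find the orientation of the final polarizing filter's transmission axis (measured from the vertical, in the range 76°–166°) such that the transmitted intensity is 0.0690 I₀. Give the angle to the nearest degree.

θ ≈ 94°

Unpolarized light through the first polarizer → I₁ = ½ I₀, now polarized at 9°.
I₂ = I₁ cos²(76° − 9°) = 0.5 I₀ · cos²(67°) = 0.07634 I₀.
Need I₃/I₀ = 0.069, so cos²(θ − 76°) = 0.069 / 0.07634 = 0.9039.
θ − 76° = arccos(√0.9039) = 18.1°, giving θ ≈ 76 + 18.1 = 94.1°.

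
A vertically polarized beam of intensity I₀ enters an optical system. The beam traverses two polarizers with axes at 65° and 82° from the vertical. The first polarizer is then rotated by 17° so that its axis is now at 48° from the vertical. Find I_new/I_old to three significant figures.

Before rotation:
I₁ = I₀ cos²(65° − 0°) = I₀ cos²(65°) = 0.1786 I₀.
I₂ = I₁ cos²(82° − 65°) = 0.1786 I₀ · cos²(17°) = 0.1633 I₀.
After rotation:
I₁ = I₀ cos²(48° − 0°) = I₀ cos²(48°) = 0.4477 I₀.
I₂ = I₁ cos²(82° − 48°) = 0.4477 I₀ · cos²(34°) = 0.3077 I₀.
Ratio = 0.3077 / 0.1633 = 1.884.

I_new/I_old ≈ 1.88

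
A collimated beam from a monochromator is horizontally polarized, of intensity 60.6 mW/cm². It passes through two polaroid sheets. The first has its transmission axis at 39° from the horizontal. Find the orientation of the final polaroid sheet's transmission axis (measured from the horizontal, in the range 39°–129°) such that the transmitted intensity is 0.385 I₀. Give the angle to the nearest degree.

By Malus's law, I₁ = I₀ cos²(39° − 0°) = I₀ cos²(39°) = 0.604 I₀.
Need I₂/I₀ = 0.385, so cos²(θ − 39°) = 0.385 / 0.604 = 0.6375.
θ − 39° = arccos(√0.6375) = 37.0°, giving θ ≈ 39 + 37.0 = 76.0°.

θ ≈ 76°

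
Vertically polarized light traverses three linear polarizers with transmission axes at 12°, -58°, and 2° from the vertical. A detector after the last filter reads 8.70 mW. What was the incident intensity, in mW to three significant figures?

I₁ = I₀ cos²(12° − 0°) = I₀ cos²(12°) = 0.9568 I₀.
I₂ = I₁ cos²(-58° − 12°) = 0.9568 I₀ · cos²(70°) = 0.1119 I₀.
I₃ = I₂ cos²(2° + 58°) = 0.1119 I₀ · cos²(60°) = 0.02798 I₀.
So 8.70 mW = 0.02798 I₀, giving I₀ = 8.70/0.02798 = 310.9 mW.

I₀ ≈ 311 mW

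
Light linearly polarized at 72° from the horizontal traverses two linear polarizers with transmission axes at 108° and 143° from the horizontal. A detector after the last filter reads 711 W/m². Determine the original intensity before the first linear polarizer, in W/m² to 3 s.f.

By Malus's law, I₁ = I₀ cos²(108° − 72°) = I₀ cos²(36°) = 0.6545 I₀.
I₂ = I₁ cos²(143° − 108°) = 0.6545 I₀ · cos²(35°) = 0.4392 I₀.
So 711 W/m² = 0.4392 I₀, giving I₀ = 711/0.4392 = 1619 W/m².

I₀ ≈ 1620 W/m²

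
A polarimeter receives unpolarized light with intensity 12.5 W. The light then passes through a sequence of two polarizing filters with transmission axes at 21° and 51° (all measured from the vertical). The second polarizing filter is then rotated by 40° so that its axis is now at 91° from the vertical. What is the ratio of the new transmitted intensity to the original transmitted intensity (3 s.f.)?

I_new/I_old ≈ 0.156

Before rotation:
Unpolarized light through the first polarizer → I₁ = ½ I₀, now polarized at 21°.
I₂ = I₁ cos²(51° − 21°) = 0.5 I₀ · cos²(30°) = 0.375 I₀.
After rotation:
Unpolarized light through the first polarizer → I₁ = ½ I₀, now polarized at 21°.
I₂ = I₁ cos²(91° − 21°) = 0.5 I₀ · cos²(70°) = 0.05849 I₀.
Ratio = 0.05849 / 0.375 = 0.156.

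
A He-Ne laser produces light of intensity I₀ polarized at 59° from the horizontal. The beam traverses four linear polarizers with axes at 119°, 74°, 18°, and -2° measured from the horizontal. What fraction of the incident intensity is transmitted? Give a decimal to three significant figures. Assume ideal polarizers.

By Malus's law, I₁ = I₀ cos²(119° − 59°) = I₀ cos²(60°) = 0.25 I₀.
I₂ = I₁ cos²(74° − 119°) = 0.25 I₀ · cos²(45°) = 0.125 I₀.
I₃ = I₂ cos²(18° − 74°) = 0.125 I₀ · cos²(56°) = 0.03909 I₀.
I₄ = I₃ cos²(-2° − 18°) = 0.03909 I₀ · cos²(20°) = 0.03451 I₀.
Transmitted fraction = 0.03451.

≈ 0.0345 I₀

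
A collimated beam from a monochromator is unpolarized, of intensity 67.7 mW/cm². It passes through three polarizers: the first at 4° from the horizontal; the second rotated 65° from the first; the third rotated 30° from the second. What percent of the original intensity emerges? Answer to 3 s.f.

≈ 6.70%

Unpolarized light through the first polarizer → I₁ = 67.7 mW/cm²/2 = 33.85 mW/cm², polarized at 4°.
I₂ = I₁ · cos²(65°) = 33.85 · 0.1786 = 6.046 mW/cm².
I₃ = I₂ · cos²(30°) = 6.046 · 0.75 = 4.534 mW/cm².
That is 6.698% of the incident intensity.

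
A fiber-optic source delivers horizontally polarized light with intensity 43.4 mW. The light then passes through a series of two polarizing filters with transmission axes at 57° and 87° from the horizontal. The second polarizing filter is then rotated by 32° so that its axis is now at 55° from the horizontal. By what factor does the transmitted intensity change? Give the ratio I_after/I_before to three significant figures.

Before rotation:
I₁ = I₀ cos²(57° − 0°) = I₀ cos²(57°) = 0.2966 I₀.
I₂ = I₁ cos²(87° − 57°) = 0.2966 I₀ · cos²(30°) = 0.2225 I₀.
After rotation:
I₁ = I₀ cos²(57° − 0°) = I₀ cos²(57°) = 0.2966 I₀.
I₂ = I₁ cos²(55° − 57°) = 0.2966 I₀ · cos²(2°) = 0.2963 I₀.
Ratio = 0.2963 / 0.2225 = 1.332.

I_new/I_old ≈ 1.33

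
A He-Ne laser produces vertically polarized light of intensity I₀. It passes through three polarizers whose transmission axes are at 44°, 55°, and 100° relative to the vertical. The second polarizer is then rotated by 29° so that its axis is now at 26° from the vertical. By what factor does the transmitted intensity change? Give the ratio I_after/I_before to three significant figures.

I_new/I_old ≈ 0.143

Before rotation:
I₁ = I₀ cos²(44° − 0°) = I₀ cos²(44°) = 0.5174 I₀.
I₂ = I₁ cos²(55° − 44°) = 0.5174 I₀ · cos²(11°) = 0.4986 I₀.
I₃ = I₂ cos²(100° − 55°) = 0.4986 I₀ · cos²(45°) = 0.2493 I₀.
After rotation:
I₁ = I₀ cos²(44° − 0°) = I₀ cos²(44°) = 0.5174 I₀.
I₂ = I₁ cos²(26° − 44°) = 0.5174 I₀ · cos²(18°) = 0.468 I₀.
I₃ = I₂ cos²(100° − 26°) = 0.468 I₀ · cos²(74°) = 0.03556 I₀.
Ratio = 0.03556 / 0.2493 = 0.1426.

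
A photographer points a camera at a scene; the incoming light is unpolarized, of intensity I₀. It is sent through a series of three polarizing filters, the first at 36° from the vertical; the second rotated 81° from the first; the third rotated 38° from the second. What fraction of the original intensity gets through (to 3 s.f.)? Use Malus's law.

Unpolarized light through the first polarizer → I₁ = ½ I₀, now polarized at 36°.
I₂ = I₁ cos²(81°) = 0.5 · 0.02447 I₀ = 0.01224 I₀.
I₃ = I₂ cos²(38°) = 0.01224 · 0.621 I₀ = 0.007598 I₀.
Transmitted fraction = 0.007598.

≈ 0.00760 I₀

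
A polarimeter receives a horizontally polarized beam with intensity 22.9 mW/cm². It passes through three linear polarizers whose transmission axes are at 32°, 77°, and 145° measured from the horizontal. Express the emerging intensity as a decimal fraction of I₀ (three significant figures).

I/I₀ ≈ 0.0505

I₁ = 22.9 mW/cm² · cos²(32°) = 16.47 mW/cm².
I₂ = I₁ · cos²(45°) = 16.47 · 0.5 = 8.235 mW/cm².
I₃ = I₂ · cos²(68°) = 8.235 · 0.1403 = 1.156 mW/cm².
Transmitted fraction = 0.05046.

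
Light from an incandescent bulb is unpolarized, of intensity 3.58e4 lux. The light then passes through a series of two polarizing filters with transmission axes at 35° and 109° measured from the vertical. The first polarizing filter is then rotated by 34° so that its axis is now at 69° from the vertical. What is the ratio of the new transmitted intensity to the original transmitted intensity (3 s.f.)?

I_new/I_old ≈ 7.72

Before rotation:
Unpolarized light through the first polarizer → I₁ = ½ I₀, now polarized at 35°.
I₂ = I₁ cos²(109° − 35°) = 0.5 I₀ · cos²(74°) = 0.03799 I₀.
After rotation:
Unpolarized light through the first polarizer → I₁ = ½ I₀, now polarized at 69°.
I₂ = I₁ cos²(109° − 69°) = 0.5 I₀ · cos²(40°) = 0.2934 I₀.
Ratio = 0.2934 / 0.03799 = 7.724.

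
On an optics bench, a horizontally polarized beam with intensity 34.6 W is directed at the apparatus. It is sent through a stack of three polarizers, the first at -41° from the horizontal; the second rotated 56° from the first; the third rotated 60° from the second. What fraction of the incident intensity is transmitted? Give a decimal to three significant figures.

I₁ = 34.6 W · cos²(41°) = 19.71 W.
I₂ = I₁ · cos²(56°) = 19.71 · 0.3127 = 6.163 W.
I₃ = I₂ · cos²(60°) = 6.163 · 0.25 = 1.541 W.
Transmitted fraction = 0.04453.

I/I₀ ≈ 0.0445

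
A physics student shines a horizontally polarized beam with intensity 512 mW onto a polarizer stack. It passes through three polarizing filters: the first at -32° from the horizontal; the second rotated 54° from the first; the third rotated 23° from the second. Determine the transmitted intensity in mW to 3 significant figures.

I₁ = 512 mW · cos²(32°) = 368.2 mW.
I₂ = I₁ · cos²(54°) = 368.2 · 0.3455 = 127.2 mW.
I₃ = I₂ · cos²(23°) = 127.2 · 0.8473 = 107.8 mW.

I ≈ 108 mW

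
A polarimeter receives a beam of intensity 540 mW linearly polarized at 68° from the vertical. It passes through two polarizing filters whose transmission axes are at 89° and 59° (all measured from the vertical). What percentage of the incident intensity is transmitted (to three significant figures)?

By Malus's law, I₁ = 540 mW · cos²(21°) = 470.6 mW.
I₂ = I₁ · cos²(30°) = 470.6 · 0.75 = 353 mW.
That is 65.37% of the incident intensity.

≈ 65.4%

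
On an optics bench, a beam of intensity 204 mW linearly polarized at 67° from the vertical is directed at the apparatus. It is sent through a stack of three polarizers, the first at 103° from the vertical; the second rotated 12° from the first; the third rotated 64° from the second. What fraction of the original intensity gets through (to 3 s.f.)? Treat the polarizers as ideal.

I₁ = 204 mW · cos²(36°) = 133.5 mW.
I₂ = I₁ · cos²(12°) = 133.5 · 0.9568 = 127.7 mW.
I₃ = I₂ · cos²(64°) = 127.7 · 0.1922 = 24.55 mW.
Transmitted fraction = 0.1203.

I/I₀ ≈ 0.120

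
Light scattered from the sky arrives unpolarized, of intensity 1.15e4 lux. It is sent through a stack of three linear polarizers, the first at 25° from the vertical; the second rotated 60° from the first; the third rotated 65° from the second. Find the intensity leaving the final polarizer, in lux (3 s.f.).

Unpolarized light through the first polarizer → I₁ = 1.15e4 lux/2 = 5750 lux, polarized at 25°.
I₂ = I₁ · cos²(60°) = 5750 · 0.25 = 1438 lux.
I₃ = I₂ · cos²(65°) = 1438 · 0.1786 = 256.7 lux.

I ≈ 257 lux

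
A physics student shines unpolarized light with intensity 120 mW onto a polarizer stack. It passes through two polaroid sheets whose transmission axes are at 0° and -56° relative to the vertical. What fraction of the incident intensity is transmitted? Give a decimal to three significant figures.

Unpolarized light through the first polarizer → I₁ = 120 mW/2 = 60 mW, polarized at 0°.
I₂ = I₁ · cos²(56°) = 60 · 0.3127 = 18.76 mW.
Transmitted fraction = 0.1563.

I/I₀ ≈ 0.156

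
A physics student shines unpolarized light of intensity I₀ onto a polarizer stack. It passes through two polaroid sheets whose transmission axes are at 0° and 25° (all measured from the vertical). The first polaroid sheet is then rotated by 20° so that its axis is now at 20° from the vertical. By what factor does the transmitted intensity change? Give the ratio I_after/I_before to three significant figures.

I_new/I_old ≈ 1.21

Before rotation:
Unpolarized light through the first polarizer → I₁ = ½ I₀, now polarized at 0°.
I₂ = I₁ cos²(25° − 0°) = 0.5 I₀ · cos²(25°) = 0.4107 I₀.
After rotation:
Unpolarized light through the first polarizer → I₁ = ½ I₀, now polarized at 20°.
I₂ = I₁ cos²(25° − 20°) = 0.5 I₀ · cos²(5°) = 0.4962 I₀.
Ratio = 0.4962 / 0.4107 = 1.208.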